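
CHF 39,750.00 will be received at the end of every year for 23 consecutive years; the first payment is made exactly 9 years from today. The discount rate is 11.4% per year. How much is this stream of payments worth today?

Ordinary annuity of 23 payments, first payment at period 9.
Periodic rate r = 0.114 per year.
The ordinary-annuity PV formula values the stream one period before the first payment (period 8); discount that back 8 periods:
PV₀ = 39,750 × [1 − (1+r)^−23] / r × (1+r)^−8 = CHF 134,737.16

CHF 134,737.16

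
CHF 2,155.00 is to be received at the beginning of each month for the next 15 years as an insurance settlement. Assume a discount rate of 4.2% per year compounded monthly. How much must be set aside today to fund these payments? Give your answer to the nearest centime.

This is an annuity due: 180 payments of CHF 2,155.00 at the beginning of each month.
Periodic rate r = 0.042/12 per month; n is counted in months.
PV = PMT × [(1 − (1+r)^−n)/r] × (1+r) = 2,155 × [1 − (1+r)^−180] / r × (1+r) = CHF 288,435.01

CHF 288,435.01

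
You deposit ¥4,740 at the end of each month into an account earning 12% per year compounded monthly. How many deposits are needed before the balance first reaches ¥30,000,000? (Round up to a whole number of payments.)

Periodic rate r = 0.12/12 per month; n is counted in months.
Ordinary annuity FV: 30,000,000 = 4,740 × [((1+r)^n − 1)/r].
(1+r)^n = 1 + 30,000,000 × r / 4,740, so n = ln(1 + 30,000,000·r/4,740) / ln(1+r) = 418.42.
Round up to a whole number of payments: n = 419.

419 payments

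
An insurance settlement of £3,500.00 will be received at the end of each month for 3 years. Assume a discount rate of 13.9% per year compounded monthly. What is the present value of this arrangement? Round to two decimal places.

£102,551.84

This is an ordinary annuity: 36 payments of £3,500.00 at the end of each month.
Periodic rate r = 0.139/12 per month; n is counted in months.
PV = PMT × [(1 − (1+r)^−n)/r] = 3,500 × [1 − (1+r)^−36] / r = £102,551.84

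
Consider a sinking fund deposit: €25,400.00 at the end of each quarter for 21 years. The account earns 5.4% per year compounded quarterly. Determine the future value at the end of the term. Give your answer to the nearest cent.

€3,922,088.19

This is an ordinary annuity: 84 deposits of €25,400.00 at the end of each quarter.
Periodic rate r = 0.054/4 per quarter; n is counted in quarters.
FV = PMT × [((1+r)^n − 1)/r] = 25,400 × [(1+r)^84 − 1] / r = €3,922,088.19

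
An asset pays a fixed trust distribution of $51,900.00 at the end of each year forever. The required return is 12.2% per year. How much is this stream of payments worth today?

Periodic rate r = 0.122 per year.
Level perpetuity: PV = PMT / r = 51,900 / (0.122) = $425,409.84.

$425,409.84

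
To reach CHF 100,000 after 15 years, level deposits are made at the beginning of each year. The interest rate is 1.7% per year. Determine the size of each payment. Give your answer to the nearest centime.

Level annuity due; solve FV = PMT × [((1+r)^n − 1)/r] × (1+r) for PMT.
Periodic rate r = 0.017 per year.
With n = 15: PMT = 100,000 / ([((1+r)^n − 1)/r] × (1+r)) = CHF 5,810.18

CHF 5,810.18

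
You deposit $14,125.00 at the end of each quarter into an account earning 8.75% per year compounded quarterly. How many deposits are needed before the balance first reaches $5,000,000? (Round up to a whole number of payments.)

101 payments

Periodic rate r = 0.0875/4 per quarter; n is counted in quarters.
Ordinary annuity FV: 5,000,000 = 14,125 × [((1+r)^n − 1)/r].
(1+r)^n = 1 + 5,000,000 × r / 14,125, so n = ln(1 + 5,000,000·r/14,125) / ln(1+r) = 100.20.
Round up to a whole number of payments: n = 101.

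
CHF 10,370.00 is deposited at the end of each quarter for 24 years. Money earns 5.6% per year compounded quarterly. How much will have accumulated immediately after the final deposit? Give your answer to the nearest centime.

This is an ordinary annuity: 96 deposits of CHF 10,370.00 at the end of each quarter.
Periodic rate r = 0.056/4 per quarter; n is counted in quarters.
FV = PMT × [((1+r)^n − 1)/r] = 10,370 × [(1+r)^96 − 1] / r = CHF 2,073,093.33

CHF 2,073,093.33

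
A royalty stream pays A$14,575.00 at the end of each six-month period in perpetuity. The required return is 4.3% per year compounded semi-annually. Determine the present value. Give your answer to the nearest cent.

A$677,906.98

Periodic rate r = 0.043/2 per half-year.
Level perpetuity: PV = PMT / r = 14,575 / (0.043/2) = A$677,906.98.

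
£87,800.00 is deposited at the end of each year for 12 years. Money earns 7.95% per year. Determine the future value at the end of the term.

£1,661,259.77

This is an ordinary annuity: 12 deposits of £87,800.00 at the end of each year.
Periodic rate r = 0.0795 per year.
FV = PMT × [((1+r)^n − 1)/r] = 87,800 × [(1+r)^12 − 1] / r = £1,661,259.77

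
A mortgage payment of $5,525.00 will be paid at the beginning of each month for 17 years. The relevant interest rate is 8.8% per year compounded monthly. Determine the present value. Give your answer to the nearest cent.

$587,983.67

This is an annuity due: 204 payments of $5,525.00 at the beginning of each month.
Periodic rate r = 0.088/12 per month; n is counted in months.
PV = PMT × [(1 − (1+r)^−n)/r] × (1+r) = 5,525 × [1 − (1+r)^−204] / r × (1+r) = $587,983.67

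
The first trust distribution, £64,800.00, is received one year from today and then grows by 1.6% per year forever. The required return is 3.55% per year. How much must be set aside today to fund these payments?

£3,323,076.92

Periodic rate r = 0.0355 per year.
Growing perpetuity (Gordon): PV = PMT₁ / (r − g) = 64,800 / (r − 0.016) = £3,323,076.92.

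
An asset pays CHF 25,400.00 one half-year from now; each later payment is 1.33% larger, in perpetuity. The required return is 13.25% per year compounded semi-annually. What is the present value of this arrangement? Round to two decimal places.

Periodic rate r = 0.1325/2 per half-year.
Growing perpetuity (Gordon): PV = PMT₁ / (r − g) = 25,400 / (r − 0.0133) = CHF 479,697.83.

CHF 479,697.83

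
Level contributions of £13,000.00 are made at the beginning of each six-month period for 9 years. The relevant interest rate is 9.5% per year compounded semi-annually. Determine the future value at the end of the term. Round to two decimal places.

This is an annuity due: 18 deposits of £13,000.00 at the beginning of each six-month period.
Periodic rate r = 0.095/2 per half-year; n is counted in half-years.
FV = PMT × [((1+r)^n − 1)/r] × (1+r) = 13,000 × [(1+r)^18 − 1] / r × (1+r) = £374,277.56

£374,277.56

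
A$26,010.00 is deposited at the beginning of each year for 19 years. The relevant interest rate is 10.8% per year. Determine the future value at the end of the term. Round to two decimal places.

This is an annuity due: 19 deposits of A$26,010.00 at the beginning of each year.
Periodic rate r = 0.108 per year.
FV = PMT × [((1+r)^n − 1)/r] × (1+r) = 26,010 × [(1+r)^19 − 1] / r × (1+r) = A$1,606,044.66

A$1,606,044.66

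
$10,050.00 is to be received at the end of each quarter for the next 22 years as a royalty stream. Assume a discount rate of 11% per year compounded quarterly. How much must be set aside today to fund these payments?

This is an ordinary annuity: 88 payments of $10,050.00 at the end of each quarter.
Periodic rate r = 0.11/4 per quarter; n is counted in quarters.
PV = PMT × [(1 − (1+r)^−n)/r] = 10,050 × [1 − (1+r)^−88] / r = $331,878.29

$331,878.29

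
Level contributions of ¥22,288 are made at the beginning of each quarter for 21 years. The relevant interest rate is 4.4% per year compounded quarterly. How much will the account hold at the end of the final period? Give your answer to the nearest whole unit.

¥3,086,367

This is an annuity due: 84 deposits of ¥22,288 at the beginning of each quarter.
Periodic rate r = 0.044/4 per quarter; n is counted in quarters.
FV = PMT × [((1+r)^n − 1)/r] × (1+r) = 22,288 × [(1+r)^84 − 1] / r × (1+r) = ¥3,086,367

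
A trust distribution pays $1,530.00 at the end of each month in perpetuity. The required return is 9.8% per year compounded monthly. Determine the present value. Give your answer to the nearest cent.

$187,346.94

Periodic rate r = 0.098/12 per month.
Level perpetuity: PV = PMT / r = 1,530 / (0.098/12) = $187,346.94.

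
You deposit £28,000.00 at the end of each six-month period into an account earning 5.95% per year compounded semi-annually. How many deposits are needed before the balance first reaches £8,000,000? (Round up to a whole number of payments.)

Periodic rate r = 0.0595/2 per half-year; n is counted in half-years.
Ordinary annuity FV: 8,000,000 = 28,000 × [((1+r)^n − 1)/r].
(1+r)^n = 1 + 8,000,000 × r / 28,000, so n = ln(1 + 8,000,000·r/28,000) / ln(1+r) = 76.79.
Round up to a whole number of payments: n = 77.

77 payments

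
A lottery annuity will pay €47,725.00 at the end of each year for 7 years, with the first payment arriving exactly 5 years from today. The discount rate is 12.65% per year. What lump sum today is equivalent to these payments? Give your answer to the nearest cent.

€132,509.29

Ordinary annuity of 7 payments, first payment at period 5.
Periodic rate r = 0.1265 per year.
The ordinary-annuity PV formula values the stream one period before the first payment (period 4); discount that back 4 periods:
PV₀ = 47,725 × [1 − (1+r)^−7] / r × (1+r)^−4 = €132,509.29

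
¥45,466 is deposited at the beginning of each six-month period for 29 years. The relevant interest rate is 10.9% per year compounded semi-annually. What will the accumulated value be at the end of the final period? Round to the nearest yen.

This is an annuity due: 58 deposits of ¥45,466 at the beginning of each six-month period.
Periodic rate r = 0.109/2 per half-year; n is counted in half-years.
FV = PMT × [((1+r)^n − 1)/r] × (1+r) = 45,466 × [(1+r)^58 − 1] / r × (1+r) = ¥18,220,530

¥18,220,530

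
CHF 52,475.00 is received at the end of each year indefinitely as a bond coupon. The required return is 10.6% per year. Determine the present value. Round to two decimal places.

Periodic rate r = 0.106 per year.
Level perpetuity: PV = PMT / r = 52,475 / (0.106) = CHF 495,047.17.

CHF 495,047.17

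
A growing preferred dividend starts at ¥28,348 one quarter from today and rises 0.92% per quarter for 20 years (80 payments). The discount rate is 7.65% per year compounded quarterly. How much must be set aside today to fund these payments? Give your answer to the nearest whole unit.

Periodic rate r = 0.0765/4 per quarter; n is counted in quarters.
Growing ordinary annuity: PV = PMT₁ × [1 − ((1+g)/(1+r))^n] / (r − g) = 28,348 × [1 − ((1+0.0092)/(1+r))^80] / (r − 0.0092) = ¥1,550,728.

¥1,550,728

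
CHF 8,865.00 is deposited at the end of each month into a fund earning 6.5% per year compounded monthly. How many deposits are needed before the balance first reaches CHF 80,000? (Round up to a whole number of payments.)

Periodic rate r = 0.065/12 per month; n is counted in months.
Ordinary annuity FV: 80,000 = 8,865 × [((1+r)^n − 1)/r].
(1+r)^n = 1 + 80,000 × r / 8,865, so n = ln(1 + 80,000·r/8,865) / ln(1+r) = 8.83.
Round up to a whole number of payments: n = 9.

9 payments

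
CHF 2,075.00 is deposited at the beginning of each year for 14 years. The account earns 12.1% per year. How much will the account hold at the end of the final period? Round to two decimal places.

CHF 75,906.11

This is an annuity due: 14 deposits of CHF 2,075.00 at the beginning of each year.
Periodic rate r = 0.121 per year.
FV = PMT × [((1+r)^n − 1)/r] × (1+r) = 2,075 × [(1+r)^14 − 1] / r × (1+r) = CHF 75,906.11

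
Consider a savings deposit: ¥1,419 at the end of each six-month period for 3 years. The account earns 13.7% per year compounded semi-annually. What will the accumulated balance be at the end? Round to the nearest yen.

This is an ordinary annuity: 6 deposits of ¥1,419 at the end of each six-month period.
Periodic rate r = 0.137/2 per half-year; n is counted in half-years.
FV = PMT × [((1+r)^n − 1)/r] = 1,419 × [(1+r)^6 − 1] / r = ¥10,112

¥10,112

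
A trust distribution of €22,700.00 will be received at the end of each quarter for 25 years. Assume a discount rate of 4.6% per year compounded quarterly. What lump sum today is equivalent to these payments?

This is an ordinary annuity: 100 payments of €22,700.00 at the end of each quarter.
Periodic rate r = 0.046/4 per quarter; n is counted in quarters.
PV = PMT × [(1 − (1+r)^−n)/r] = 22,700 × [1 − (1+r)^−100] / r = €1,344,784.62

€1,344,784.62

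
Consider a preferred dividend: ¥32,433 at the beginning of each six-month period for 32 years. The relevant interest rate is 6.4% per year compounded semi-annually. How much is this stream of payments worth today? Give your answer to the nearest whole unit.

¥906,643

This is an annuity due: 64 payments of ¥32,433 at the beginning of each six-month period.
Periodic rate r = 0.064/2 per half-year; n is counted in half-years.
PV = PMT × [(1 − (1+r)^−n)/r] × (1+r) = 32,433 × [1 − (1+r)^−64] / r × (1+r) = ¥906,643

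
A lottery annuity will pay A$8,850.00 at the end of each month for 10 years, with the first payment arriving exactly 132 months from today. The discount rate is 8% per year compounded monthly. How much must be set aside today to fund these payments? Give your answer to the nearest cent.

Ordinary annuity of 120 payments, first payment at period 132.
Periodic rate r = 0.08/12 per month; n is counted in months.
The ordinary-annuity PV formula values the stream one period before the first payment (period 131); discount that back 131 periods:
PV₀ = 8,850 × [1 − (1+r)^−120] / r × (1+r)^−131 = A$305,462.94

A$305,462.94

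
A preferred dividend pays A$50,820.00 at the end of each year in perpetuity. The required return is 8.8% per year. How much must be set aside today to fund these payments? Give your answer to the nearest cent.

A$577,500.00

Periodic rate r = 0.088 per year.
Level perpetuity: PV = PMT / r = 50,820 / (0.088) = A$577,500.00.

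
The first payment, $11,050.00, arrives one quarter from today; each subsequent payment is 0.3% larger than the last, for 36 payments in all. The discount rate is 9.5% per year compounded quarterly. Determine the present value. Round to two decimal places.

$277,731.64

Periodic rate r = 0.095/4 per quarter; n is counted in quarters.
Growing ordinary annuity: PV = PMT₁ × [1 − ((1+g)/(1+r))^n] / (r − g) = 11,050 × [1 − ((1+0.003)/(1+r))^36] / (r − 0.003) = $277,731.64.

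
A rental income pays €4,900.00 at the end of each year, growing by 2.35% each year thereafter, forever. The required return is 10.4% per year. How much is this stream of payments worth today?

€60,869.57

Periodic rate r = 0.104 per year.
Growing perpetuity (Gordon): PV = PMT₁ / (r − g) = 4,900 / (r − 0.0235) = €60,869.57.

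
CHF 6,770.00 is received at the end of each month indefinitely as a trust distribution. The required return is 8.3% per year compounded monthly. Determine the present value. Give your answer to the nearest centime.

CHF 978,795.18

Periodic rate r = 0.083/12 per month.
Level perpetuity: PV = PMT / r = 6,770 / (0.083/12) = CHF 978,795.18.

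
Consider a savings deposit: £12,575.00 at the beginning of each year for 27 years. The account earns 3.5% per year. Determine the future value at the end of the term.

This is an annuity due: 27 deposits of £12,575.00 at the beginning of each year.
Periodic rate r = 0.035 per year.
FV = PMT × [((1+r)^n − 1)/r] × (1+r) = 12,575 × [(1+r)^27 − 1] / r × (1+r) = £569,529.64

£569,529.64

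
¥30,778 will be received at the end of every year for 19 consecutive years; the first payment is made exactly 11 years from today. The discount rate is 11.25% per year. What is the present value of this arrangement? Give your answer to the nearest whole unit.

Ordinary annuity of 19 payments, first payment at period 11.
Periodic rate r = 0.1125 per year.
The ordinary-annuity PV formula values the stream one period before the first payment (period 10); discount that back 10 periods:
PV₀ = 30,778 × [1 − (1+r)^−19] / r × (1+r)^−10 = ¥81,780

¥81,780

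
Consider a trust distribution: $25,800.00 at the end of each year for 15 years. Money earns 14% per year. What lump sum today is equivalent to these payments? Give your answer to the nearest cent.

$158,467.93

This is an ordinary annuity: 15 payments of $25,800.00 at the end of each year.
Periodic rate r = 0.14 per year.
PV = PMT × [(1 − (1+r)^−n)/r] = 25,800 × [1 − (1+r)^−15] / r = $158,467.93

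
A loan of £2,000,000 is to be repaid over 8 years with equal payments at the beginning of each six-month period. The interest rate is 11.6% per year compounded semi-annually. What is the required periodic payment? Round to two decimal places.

Level annuity due; solve PV = PMT × [(1 − (1+r)^−n)/r] × (1+r) for PMT.
Periodic rate r = 0.116/2 per half-year; n is counted in half-years.
With n = 16: PMT = 2,000,000 / ([(1 − (1+r)^−n)/r] × (1+r)) = £184,494.40

£184,494.40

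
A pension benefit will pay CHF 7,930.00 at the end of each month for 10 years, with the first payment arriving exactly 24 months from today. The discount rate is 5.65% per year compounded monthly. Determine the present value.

Ordinary annuity of 120 payments, first payment at period 24.
Periodic rate r = 0.0565/12 per month; n is counted in months.
The ordinary-annuity PV formula values the stream one period before the first payment (period 23); discount that back 23 periods:
PV₀ = 7,930 × [1 − (1+r)^−120] / r × (1+r)^−23 = CHF 651,400.38

CHF 651,400.38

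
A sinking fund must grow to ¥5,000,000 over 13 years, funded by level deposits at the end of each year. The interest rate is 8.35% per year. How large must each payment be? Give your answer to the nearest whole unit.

¥227,340

Level ordinary annuity; solve FV = PMT × [((1+r)^n − 1)/r] for PMT.
Periodic rate r = 0.0835 per year.
With n = 13: PMT = 5,000,000 / ([((1+r)^n − 1)/r]) = ¥227,340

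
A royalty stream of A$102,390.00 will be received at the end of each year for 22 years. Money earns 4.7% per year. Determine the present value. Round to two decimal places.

A$1,385,401.99

This is an ordinary annuity: 22 payments of A$102,390.00 at the end of each year.
Periodic rate r = 0.047 per year.
PV = PMT × [(1 − (1+r)^−n)/r] = 102,390 × [1 − (1+r)^−22] / r = A$1,385,401.99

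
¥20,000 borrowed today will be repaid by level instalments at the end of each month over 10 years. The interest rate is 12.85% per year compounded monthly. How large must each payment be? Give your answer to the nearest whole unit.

Level ordinary annuity; solve PV = PMT × [(1 − (1+r)^−n)/r] for PMT.
Periodic rate r = 0.1285/12 per month; n is counted in months.
With n = 120: PMT = 20,000 / ([(1 − (1+r)^−n)/r]) = ¥297

¥297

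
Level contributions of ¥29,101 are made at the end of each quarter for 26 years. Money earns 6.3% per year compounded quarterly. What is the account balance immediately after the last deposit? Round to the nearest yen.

¥7,537,825

This is an ordinary annuity: 104 deposits of ¥29,101 at the end of each quarter.
Periodic rate r = 0.063/4 per quarter; n is counted in quarters.
FV = PMT × [((1+r)^n − 1)/r] = 29,101 × [(1+r)^104 − 1] / r = ¥7,537,825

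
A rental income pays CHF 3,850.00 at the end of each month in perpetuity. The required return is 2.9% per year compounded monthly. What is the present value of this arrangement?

CHF 1,593,103.45

Periodic rate r = 0.029/12 per month.
Level perpetuity: PV = PMT / r = 3,850 / (0.029/12) = CHF 1,593,103.45.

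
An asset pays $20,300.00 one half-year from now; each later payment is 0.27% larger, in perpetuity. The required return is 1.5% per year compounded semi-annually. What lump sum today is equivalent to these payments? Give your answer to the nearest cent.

Periodic rate r = 0.015/2 per half-year.
Growing perpetuity (Gordon): PV = PMT₁ / (r − g) = 20,300 / (r − 0.0027) = $4,229,166.67.

$4,229,166.67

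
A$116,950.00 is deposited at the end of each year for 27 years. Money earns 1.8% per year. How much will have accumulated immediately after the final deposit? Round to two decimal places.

A$4,020,403.86

This is an ordinary annuity: 27 deposits of A$116,950.00 at the end of each year.
Periodic rate r = 0.018 per year.
FV = PMT × [((1+r)^n − 1)/r] = 116,950 × [(1+r)^27 − 1] / r = A$4,020,403.86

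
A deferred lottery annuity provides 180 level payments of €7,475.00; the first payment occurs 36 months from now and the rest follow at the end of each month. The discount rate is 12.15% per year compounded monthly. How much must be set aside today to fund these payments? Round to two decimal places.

Ordinary annuity of 180 payments, first payment at period 36.
Periodic rate r = 0.1215/12 per month; n is counted in months.
The ordinary-annuity PV formula values the stream one period before the first payment (period 35); discount that back 35 periods:
PV₀ = 7,475 × [1 − (1+r)^−180] / r × (1+r)^−35 = €434,265.94

€434,265.94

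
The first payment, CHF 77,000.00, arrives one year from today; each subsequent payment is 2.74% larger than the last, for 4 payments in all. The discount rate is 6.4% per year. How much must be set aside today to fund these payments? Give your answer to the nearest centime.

Periodic rate r = 0.064 per year.
Growing ordinary annuity: PV = PMT₁ × [1 − ((1+g)/(1+r))^n] / (r − g) = 77,000 × [1 − ((1+0.0274)/(1+r))^4] / (r − 0.0274) = CHF 274,877.07.

CHF 274,877.07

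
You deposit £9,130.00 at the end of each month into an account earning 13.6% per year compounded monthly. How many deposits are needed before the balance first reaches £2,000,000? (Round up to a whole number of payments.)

111 payments

Periodic rate r = 0.136/12 per month; n is counted in months.
Ordinary annuity FV: 2,000,000 = 9,130 × [((1+r)^n − 1)/r].
(1+r)^n = 1 + 2,000,000 × r / 9,130, so n = ln(1 + 2,000,000·r/9,130) / ln(1+r) = 110.72.
Round up to a whole number of payments: n = 111.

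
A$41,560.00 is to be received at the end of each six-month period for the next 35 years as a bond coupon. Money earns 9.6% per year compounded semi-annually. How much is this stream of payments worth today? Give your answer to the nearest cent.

This is an ordinary annuity: 70 payments of A$41,560.00 at the end of each six-month period.
Periodic rate r = 0.096/2 per half-year; n is counted in half-years.
PV = PMT × [(1 − (1+r)^−n)/r] = 41,560 × [1 − (1+r)^−70] / r = A$833,313.78

A$833,313.78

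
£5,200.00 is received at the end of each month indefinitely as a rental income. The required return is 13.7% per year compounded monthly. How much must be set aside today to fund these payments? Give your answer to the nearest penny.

£455,474.45

Periodic rate r = 0.137/12 per month.
Level perpetuity: PV = PMT / r = 5,200 / (0.137/12) = £455,474.45.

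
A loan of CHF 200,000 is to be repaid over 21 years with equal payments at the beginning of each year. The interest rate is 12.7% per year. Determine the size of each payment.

CHF 24,529.72

Level annuity due; solve PV = PMT × [(1 − (1+r)^−n)/r] × (1+r) for PMT.
Periodic rate r = 0.127 per year.
With n = 21: PMT = 200,000 / ([(1 − (1+r)^−n)/r] × (1+r)) = CHF 24,529.72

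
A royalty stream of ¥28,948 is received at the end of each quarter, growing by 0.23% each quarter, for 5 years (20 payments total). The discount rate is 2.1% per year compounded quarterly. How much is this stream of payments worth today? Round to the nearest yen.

¥560,159

Periodic rate r = 0.021/4 per quarter; n is counted in quarters.
Growing ordinary annuity: PV = PMT₁ × [1 − ((1+g)/(1+r))^n] / (r − g) = 28,948 × [1 − ((1+0.0023)/(1+r))^20] / (r − 0.0023) = ¥560,159.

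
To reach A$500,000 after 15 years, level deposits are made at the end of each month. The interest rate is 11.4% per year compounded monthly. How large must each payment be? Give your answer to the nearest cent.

A$1,059.20

Level ordinary annuity; solve FV = PMT × [((1+r)^n − 1)/r] for PMT.
Periodic rate r = 0.114/12 per month; n is counted in months.
With n = 180: PMT = 500,000 / ([((1+r)^n − 1)/r]) = A$1,059.20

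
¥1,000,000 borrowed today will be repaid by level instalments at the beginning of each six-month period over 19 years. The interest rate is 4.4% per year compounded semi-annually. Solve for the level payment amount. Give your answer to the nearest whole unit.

¥38,262

Level annuity due; solve PV = PMT × [(1 − (1+r)^−n)/r] × (1+r) for PMT.
Periodic rate r = 0.044/2 per half-year; n is counted in half-years.
With n = 38: PMT = 1,000,000 / ([(1 − (1+r)^−n)/r] × (1+r)) = ¥38,262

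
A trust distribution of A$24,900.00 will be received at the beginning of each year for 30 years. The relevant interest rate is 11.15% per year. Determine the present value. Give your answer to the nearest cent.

A$237,806.01

This is an annuity due: 30 payments of A$24,900.00 at the beginning of each year.
Periodic rate r = 0.1115 per year.
PV = PMT × [(1 − (1+r)^−n)/r] × (1+r) = 24,900 × [1 − (1+r)^−30] / r × (1+r) = A$237,806.01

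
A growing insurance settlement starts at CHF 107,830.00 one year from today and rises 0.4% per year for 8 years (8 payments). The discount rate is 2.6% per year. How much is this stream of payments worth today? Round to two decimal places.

Periodic rate r = 0.026 per year.
Growing ordinary annuity: PV = PMT₁ × [1 − ((1+g)/(1+r))^n] / (r − g) = 107,830 × [1 − ((1+0.004)/(1+r))^8] / (r − 0.004) = CHF 780,314.99.

CHF 780,314.99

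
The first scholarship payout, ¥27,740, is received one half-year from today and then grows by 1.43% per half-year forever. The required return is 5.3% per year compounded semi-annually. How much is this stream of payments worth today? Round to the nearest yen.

¥2,273,770

Periodic rate r = 0.053/2 per half-year.
Growing perpetuity (Gordon): PV = PMT₁ / (r − g) = 27,740 / (r − 0.0143) = ¥2,273,770.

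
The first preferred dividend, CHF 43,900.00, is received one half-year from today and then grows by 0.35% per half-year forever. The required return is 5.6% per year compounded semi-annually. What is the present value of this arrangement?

CHF 1,791,836.73

Periodic rate r = 0.056/2 per half-year.
Growing perpetuity (Gordon): PV = PMT₁ / (r − g) = 43,900 / (r − 0.0035) = CHF 1,791,836.73.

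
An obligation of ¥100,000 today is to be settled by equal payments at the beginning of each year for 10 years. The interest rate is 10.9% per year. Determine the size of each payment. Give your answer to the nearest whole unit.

¥15,247

Level annuity due; solve PV = PMT × [(1 − (1+r)^−n)/r] × (1+r) for PMT.
Periodic rate r = 0.109 per year.
With n = 10: PMT = 100,000 / ([(1 − (1+r)^−n)/r] × (1+r)) = ¥15,247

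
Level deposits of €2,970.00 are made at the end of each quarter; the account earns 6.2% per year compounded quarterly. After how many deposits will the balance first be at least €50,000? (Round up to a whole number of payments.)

16 payments

Periodic rate r = 0.062/4 per quarter; n is counted in quarters.
Ordinary annuity FV: 50,000 = 2,970 × [((1+r)^n − 1)/r].
(1+r)^n = 1 + 50,000 × r / 2,970, so n = ln(1 + 50,000·r/2,970) / ln(1+r) = 15.07.
Round up to a whole number of payments: n = 16.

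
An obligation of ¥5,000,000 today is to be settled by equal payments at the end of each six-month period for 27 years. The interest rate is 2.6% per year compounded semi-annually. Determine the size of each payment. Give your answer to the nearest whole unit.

¥129,441

Level ordinary annuity; solve PV = PMT × [(1 − (1+r)^−n)/r] for PMT.
Periodic rate r = 0.026/2 per half-year; n is counted in half-years.
With n = 54: PMT = 5,000,000 / ([(1 − (1+r)^−n)/r]) = ¥129,441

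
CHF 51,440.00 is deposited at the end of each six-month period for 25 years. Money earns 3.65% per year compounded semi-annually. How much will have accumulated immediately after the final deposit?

This is an ordinary annuity: 50 deposits of CHF 51,440.00 at the end of each six-month period.
Periodic rate r = 0.0365/2 per half-year; n is counted in half-years.
FV = PMT × [((1+r)^n − 1)/r] = 51,440 × [(1+r)^50 − 1] / r = CHF 4,143,770.80

CHF 4,143,770.80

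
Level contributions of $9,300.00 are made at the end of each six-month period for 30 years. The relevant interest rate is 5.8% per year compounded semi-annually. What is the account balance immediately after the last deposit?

This is an ordinary annuity: 60 deposits of $9,300.00 at the end of each six-month period.
Periodic rate r = 0.058/2 per half-year; n is counted in half-years.
FV = PMT × [((1+r)^n − 1)/r] = 9,300 × [(1+r)^60 − 1] / r = $1,461,719.63

$1,461,719.63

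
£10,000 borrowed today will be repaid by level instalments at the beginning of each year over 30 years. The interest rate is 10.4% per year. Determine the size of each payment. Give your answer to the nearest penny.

Level annuity due; solve PV = PMT × [(1 − (1+r)^−n)/r] × (1+r) for PMT.
Periodic rate r = 0.104 per year.
With n = 30: PMT = 10,000 / ([(1 − (1+r)^−n)/r] × (1+r)) = £993.07

£993.07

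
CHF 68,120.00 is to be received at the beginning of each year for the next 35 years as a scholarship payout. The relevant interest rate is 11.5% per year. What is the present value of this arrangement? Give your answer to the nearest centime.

This is an annuity due: 35 payments of CHF 68,120.00 at the beginning of each year.
Periodic rate r = 0.115 per year.
PV = PMT × [(1 − (1+r)^−n)/r] × (1+r) = 68,120 × [1 − (1+r)^−35] / r × (1+r) = CHF 645,838.26

CHF 645,838.26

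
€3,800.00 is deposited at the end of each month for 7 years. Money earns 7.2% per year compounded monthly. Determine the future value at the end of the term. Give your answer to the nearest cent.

This is an ordinary annuity: 84 deposits of €3,800.00 at the end of each month.
Periodic rate r = 0.072/12 per month; n is counted in months.
FV = PMT × [((1+r)^n − 1)/r] = 3,800 × [(1+r)^84 − 1] / r = €413,464.29

€413,464.29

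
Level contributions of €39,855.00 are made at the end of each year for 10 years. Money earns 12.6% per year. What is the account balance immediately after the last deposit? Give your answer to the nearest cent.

€720,015.95

This is an ordinary annuity: 10 deposits of €39,855.00 at the end of each year.
Periodic rate r = 0.126 per year.
FV = PMT × [((1+r)^n − 1)/r] = 39,855 × [(1+r)^10 − 1] / r = €720,015.95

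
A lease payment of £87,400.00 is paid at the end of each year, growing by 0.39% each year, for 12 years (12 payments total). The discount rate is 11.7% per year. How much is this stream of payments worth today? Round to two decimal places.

Periodic rate r = 0.117 per year.
Growing ordinary annuity: PV = PMT₁ × [1 − ((1+g)/(1+r))^n] / (r − g) = 87,400 × [1 − ((1+0.0039)/(1+r))^12] / (r − 0.0039) = £558,134.61.

£558,134.61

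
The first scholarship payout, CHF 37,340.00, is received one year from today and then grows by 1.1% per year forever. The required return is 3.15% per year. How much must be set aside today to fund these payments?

Periodic rate r = 0.0315 per year.
Growing perpetuity (Gordon): PV = PMT₁ / (r − g) = 37,340 / (r − 0.011) = CHF 1,821,463.41.

CHF 1,821,463.41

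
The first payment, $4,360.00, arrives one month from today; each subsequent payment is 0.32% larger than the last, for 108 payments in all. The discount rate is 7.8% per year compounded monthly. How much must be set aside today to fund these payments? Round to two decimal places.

Periodic rate r = 0.078/12 per month; n is counted in months.
Growing ordinary annuity: PV = PMT₁ × [1 − ((1+g)/(1+r))^n] / (r − g) = 4,360 × [1 − ((1+0.0032)/(1+r))^108] / (r − 0.0032) = $394,516.89.

$394,516.89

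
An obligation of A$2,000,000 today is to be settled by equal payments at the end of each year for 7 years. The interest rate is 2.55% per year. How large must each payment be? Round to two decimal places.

Level ordinary annuity; solve PV = PMT × [(1 − (1+r)^−n)/r] for PMT.
Periodic rate r = 0.0255 per year.
With n = 7: PMT = 2,000,000 / ([(1 − (1+r)^−n)/r]) = A$315,590.58

A$315,590.58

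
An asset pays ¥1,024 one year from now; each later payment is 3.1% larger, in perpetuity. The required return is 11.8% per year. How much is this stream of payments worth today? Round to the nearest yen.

Periodic rate r = 0.118 per year.
Growing perpetuity (Gordon): PV = PMT₁ / (r − g) = 1,024 / (r − 0.031) = ¥11,770.

¥11,770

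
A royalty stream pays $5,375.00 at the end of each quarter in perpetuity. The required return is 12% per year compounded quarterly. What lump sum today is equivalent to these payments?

Periodic rate r = 0.12/4 per quarter.
Level perpetuity: PV = PMT / r = 5,375 / (0.12/4) = $179,166.67.

$179,166.67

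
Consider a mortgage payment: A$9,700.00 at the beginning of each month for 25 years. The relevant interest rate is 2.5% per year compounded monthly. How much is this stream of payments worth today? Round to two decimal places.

This is an annuity due: 300 payments of A$9,700.00 at the beginning of each month.
Periodic rate r = 0.025/12 per month; n is counted in months.
PV = PMT × [(1 − (1+r)^−n)/r] × (1+r) = 9,700 × [1 − (1+r)^−300] / r × (1+r) = A$2,166,706.59

A$2,166,706.59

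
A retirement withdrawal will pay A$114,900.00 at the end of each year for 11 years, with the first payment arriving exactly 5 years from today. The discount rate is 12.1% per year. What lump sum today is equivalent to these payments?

A$430,150.09

Ordinary annuity of 11 payments, first payment at period 5.
Periodic rate r = 0.121 per year.
The ordinary-annuity PV formula values the stream one period before the first payment (period 4); discount that back 4 periods:
PV₀ = 114,900 × [1 − (1+r)^−11] / r × (1+r)^−4 = A$430,150.09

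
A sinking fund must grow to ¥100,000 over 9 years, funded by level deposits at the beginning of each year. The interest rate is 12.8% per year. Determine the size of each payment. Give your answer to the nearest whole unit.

Level annuity due; solve FV = PMT × [((1+r)^n − 1)/r] × (1+r) for PMT.
Periodic rate r = 0.128 per year.
With n = 9: PMT = 100,000 / ([((1+r)^n − 1)/r] × (1+r)) = ¥5,800

¥5,800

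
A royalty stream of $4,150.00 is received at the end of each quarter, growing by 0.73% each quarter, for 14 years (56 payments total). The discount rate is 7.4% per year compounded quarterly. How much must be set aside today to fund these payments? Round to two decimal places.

Periodic rate r = 0.074/4 per quarter; n is counted in quarters.
Growing ordinary annuity: PV = PMT₁ × [1 − ((1+g)/(1+r))^n] / (r − g) = 4,150 × [1 − ((1+0.0073)/(1+r))^56] / (r − 0.0073) = $171,052.25.

$171,052.25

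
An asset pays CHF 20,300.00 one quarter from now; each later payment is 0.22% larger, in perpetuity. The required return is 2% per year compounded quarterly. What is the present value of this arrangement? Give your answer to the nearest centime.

Periodic rate r = 0.02/4 per quarter.
Growing perpetuity (Gordon): PV = PMT₁ / (r − g) = 20,300 / (r − 0.0022) = CHF 7,250,000.00.

CHF 7,250,000.00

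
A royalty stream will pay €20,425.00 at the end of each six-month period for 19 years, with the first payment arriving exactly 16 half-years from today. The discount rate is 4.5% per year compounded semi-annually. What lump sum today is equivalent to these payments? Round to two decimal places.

Ordinary annuity of 38 payments, first payment at period 16.
Periodic rate r = 0.045/2 per half-year; n is counted in half-years.
The ordinary-annuity PV formula values the stream one period before the first payment (period 15); discount that back 15 periods:
PV₀ = 20,425 × [1 − (1+r)^−38] / r × (1+r)^−15 = €371,033.21

€371,033.21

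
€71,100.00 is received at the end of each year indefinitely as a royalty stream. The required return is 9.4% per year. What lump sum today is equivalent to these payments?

€756,382.98

Periodic rate r = 0.094 per year.
Level perpetuity: PV = PMT / r = 71,100 / (0.094) = €756,382.98.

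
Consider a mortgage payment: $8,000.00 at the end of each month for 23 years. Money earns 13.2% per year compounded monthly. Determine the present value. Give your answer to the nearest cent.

$691,760.46

This is an ordinary annuity: 276 payments of $8,000.00 at the end of each month.
Periodic rate r = 0.132/12 per month; n is counted in months.
PV = PMT × [(1 − (1+r)^−n)/r] = 8,000 × [1 − (1+r)^−276] / r = $691,760.46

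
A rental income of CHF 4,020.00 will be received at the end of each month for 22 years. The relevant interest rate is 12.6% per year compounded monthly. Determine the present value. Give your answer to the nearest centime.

CHF 358,565.95

This is an ordinary annuity: 264 payments of CHF 4,020.00 at the end of each month.
Periodic rate r = 0.126/12 per month; n is counted in months.
PV = PMT × [(1 − (1+r)^−n)/r] = 4,020 × [1 − (1+r)^−264] / r = CHF 358,565.95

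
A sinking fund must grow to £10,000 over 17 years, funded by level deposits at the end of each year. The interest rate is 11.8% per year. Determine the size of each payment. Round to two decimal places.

Level ordinary annuity; solve FV = PMT × [((1+r)^n − 1)/r] for PMT.
Periodic rate r = 0.118 per year.
With n = 17: PMT = 10,000 / ([((1+r)^n − 1)/r]) = £208.46

£208.46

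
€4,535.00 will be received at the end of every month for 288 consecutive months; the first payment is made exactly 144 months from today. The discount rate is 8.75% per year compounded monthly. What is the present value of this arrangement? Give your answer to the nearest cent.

€192,910.53

Ordinary annuity of 288 payments, first payment at period 144.
Periodic rate r = 0.0875/12 per month; n is counted in months.
The ordinary-annuity PV formula values the stream one period before the first payment (period 143); discount that back 143 periods:
PV₀ = 4,535 × [1 − (1+r)^−288] / r × (1+r)^−143 = €192,910.53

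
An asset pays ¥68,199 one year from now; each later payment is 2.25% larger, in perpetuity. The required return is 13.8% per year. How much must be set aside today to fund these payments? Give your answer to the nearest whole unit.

¥590,468

Periodic rate r = 0.138 per year.
Growing perpetuity (Gordon): PV = PMT₁ / (r − g) = 68,199 / (r − 0.0225) = ¥590,468.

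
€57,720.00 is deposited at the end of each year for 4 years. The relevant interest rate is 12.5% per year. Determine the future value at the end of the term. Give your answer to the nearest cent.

This is an ordinary annuity: 4 deposits of €57,720.00 at the end of each year.
Periodic rate r = 0.125 per year.
FV = PMT × [((1+r)^n − 1)/r] = 57,720 × [(1+r)^4 − 1] / r = €277,890.23

€277,890.23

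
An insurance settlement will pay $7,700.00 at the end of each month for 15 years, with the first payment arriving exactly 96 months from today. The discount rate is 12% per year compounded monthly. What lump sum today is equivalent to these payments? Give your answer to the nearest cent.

$249,297.63

Ordinary annuity of 180 payments, first payment at period 96.
Periodic rate r = 0.12/12 per month; n is counted in months.
The ordinary-annuity PV formula values the stream one period before the first payment (period 95); discount that back 95 periods:
PV₀ = 7,700 × [1 − (1+r)^−180] / r × (1+r)^−95 = $249,297.63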